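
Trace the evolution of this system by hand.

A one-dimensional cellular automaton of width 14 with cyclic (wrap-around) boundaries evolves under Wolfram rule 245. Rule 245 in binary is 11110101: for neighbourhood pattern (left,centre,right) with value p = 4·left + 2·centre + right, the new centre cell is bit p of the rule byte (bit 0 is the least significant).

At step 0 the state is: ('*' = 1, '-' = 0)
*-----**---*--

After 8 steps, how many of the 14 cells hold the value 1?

10

k=0  *-----**---*--
k=1  *****--***-**-
k=2  -*****--***-**
k=3  *-*****--***-*
k=4  **-*****--***-
k=5  -**-*****--***
k=6  *-**-*****--**
k=7  **-**-*****--*
k=8  ***-**-*****--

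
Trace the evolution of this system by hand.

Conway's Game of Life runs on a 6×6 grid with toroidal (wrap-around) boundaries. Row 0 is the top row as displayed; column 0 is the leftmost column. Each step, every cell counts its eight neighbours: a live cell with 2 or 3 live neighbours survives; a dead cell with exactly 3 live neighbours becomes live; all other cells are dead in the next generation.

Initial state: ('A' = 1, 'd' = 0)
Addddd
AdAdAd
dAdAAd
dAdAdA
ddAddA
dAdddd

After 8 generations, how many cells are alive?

step 0: Addddd
AdAdAd
dAdAAd
dAdAdA
ddAddA
dAdddd
step 1: AddddA
AdAdAd
dAdddd
dAdAdA
dAAdAd
AAdddd
step 2: dddddd
Addddd
dAdAAA
dAdAAd
dddAAA
ddAddd
step 3: dddddd
AdddAA
dAdAdA
dddddd
dddddA
dddAAd
step 4: dddAdd
AdddAA
dddddA
AdddAd
ddddAd
ddddAd
step 5: dddAdd
AdddAA
dddddd
ddddAd
dddAAd
dddAAd
step 6: dddAdd
ddddAA
ddddAd
dddAAd
dddddA
ddAddd
step 7: dddAAd
dddAAA
dddddd
dddAAA
dddAAd
dddddd
step 8: dddAdA
dddAdA
dddddd
dddAdA
dddAdA
dddddd

8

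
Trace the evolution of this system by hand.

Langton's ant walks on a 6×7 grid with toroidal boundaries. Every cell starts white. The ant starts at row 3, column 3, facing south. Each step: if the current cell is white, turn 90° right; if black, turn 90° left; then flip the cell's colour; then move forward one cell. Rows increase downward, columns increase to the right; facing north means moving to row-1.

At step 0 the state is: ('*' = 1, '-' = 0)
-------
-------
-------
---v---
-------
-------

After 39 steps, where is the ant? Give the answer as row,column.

0,3

t=0: -------
-------
-------
---v---
-------
-------
t=1: -------
-------
-------
--<*---
-------
-------
t=2: -------
-------
--^----
--**---
-------
-------
t=3: -------
-------
--*>---
--**---
-------
-------
t=4: -------
-------
--**---
--*v---
-------
-------
t=5: -------
-------
--**---
--*->--
-------
-------
t=6: -------
-------
--**---
--*-*--
----v--
-------
t=7: -------
-------
--**---
--*-*--
---<*--
-------
t=8: -------
-------
--**---
--*^*--
---**--
-------
t=9: -------
-------
--**---
--**>--
---**--
-------
t=10: -------
-------
--**^--
--**---
---**--
-------
t=11: -------
-------
--***>-
--**---
---**--
-------
t=12: -------
-------
--****-
--**-v-
---**--
-------
t=13: -------
-------
--****-
--**<*-
---**--
-------
t=14: -------
-------
--**^*-
--****-
---**--
-------
t=15: -------
-------
--*<-*-
--****-
---**--
-------
t=16: -------
-------
--*--*-
--*v**-
---**--
-------
t=17: -------
-------
--*--*-
--*->*-
---**--
-------
t=18: -------
-------
--*-^*-
--*--*-
---**--
-------
t=19: -------
-------
--*-*>-
--*--*-
---**--
-------
t=20: -------
-----^-
--*-*--
--*--*-
---**--
-------
t=21: -------
-----*>
--*-*--
--*--*-
---**--
-------
t=22: -------
-----**
--*-*-v
--*--*-
---**--
-------
t=23: -------
-----**
--*-*<*
--*--*-
---**--
-------
t=24: -------
-----^*
--*-***
--*--*-
---**--
-------
t=25: -------
----<-*
--*-***
--*--*-
---**--
-------
t=26: ----^--
----*-*
--*-***
--*--*-
---**--
-------
t=27: ----*>-
----*-*
--*-***
--*--*-
---**--
-------
t=28: ----**-
----*v*
--*-***
--*--*-
---**--
-------
t=29: ----**-
----<**
--*-***
--*--*-
---**--
-------
t=30: ----**-
-----**
--*-v**
--*--*-
---**--
-------
t=31: ----**-
-----**
--*-->*
--*--*-
---**--
-------
t=32: ----**-
-----^*
--*---*
--*--*-
---**--
-------
t=33: ----**-
----<-*
--*---*
--*--*-
---**--
-------
t=34: ----^*-
----*-*
--*---*
--*--*-
---**--
-------
t=35: ---<-*-
----*-*
--*---*
--*--*-
---**--
-------
t=36: ---*-*-
----*-*
--*---*
--*--*-
---**--
---^---
t=37: ---*-*-
----*-*
--*---*
--*--*-
---**--
---*>--
t=38: ---*v*-
----*-*
--*---*
--*--*-
---**--
---**--
t=39: ---<**-
----*-*
--*---*
--*--*-
---**--
---**--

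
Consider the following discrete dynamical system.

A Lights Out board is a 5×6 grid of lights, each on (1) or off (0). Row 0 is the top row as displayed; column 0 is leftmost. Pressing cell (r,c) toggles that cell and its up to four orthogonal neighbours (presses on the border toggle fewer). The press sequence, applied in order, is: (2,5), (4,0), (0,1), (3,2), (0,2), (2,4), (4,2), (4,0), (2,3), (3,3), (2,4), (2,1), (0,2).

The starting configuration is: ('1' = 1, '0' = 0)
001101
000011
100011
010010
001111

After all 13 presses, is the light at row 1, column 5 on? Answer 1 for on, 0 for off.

step 0: 001101
000011
100011
010010
001111
step 1: 001101
000010
100000
010011
001111
step 2: 001101
000010
100000
110011
111111
step 3: 110101
010010
100000
110011
111111
step 4: 110101
010010
101000
101111
110111
step 5: 101001
011010
101000
101111
110111
step 6: 101001
011000
101111
101101
110111
step 7: 101001
011000
101111
100101
101011
step 8: 101001
011000
101111
000101
011011
step 9: 101001
011100
100001
000001
011011
step 10: 101001
011100
100101
001111
011111
step 11: 101001
011110
100010
001101
011111
step 12: 101001
001110
011010
011101
011111
step 13: 110101
000110
011010
011101
011111

0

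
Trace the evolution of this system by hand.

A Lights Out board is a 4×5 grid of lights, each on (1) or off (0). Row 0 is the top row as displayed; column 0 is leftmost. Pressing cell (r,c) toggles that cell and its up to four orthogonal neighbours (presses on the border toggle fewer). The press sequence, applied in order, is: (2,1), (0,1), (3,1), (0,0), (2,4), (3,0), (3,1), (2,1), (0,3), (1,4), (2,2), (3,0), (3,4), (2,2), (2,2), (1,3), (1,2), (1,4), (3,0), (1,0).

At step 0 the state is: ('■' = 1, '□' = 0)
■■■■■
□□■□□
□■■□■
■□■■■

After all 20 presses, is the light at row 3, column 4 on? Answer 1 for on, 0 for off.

1

step 0: ■■■■■
□□■□□
□■■□■
■□■■■
step 1: ■■■■■
□■■□□
■□□□■
■■■■■
step 2: □□□■■
□□■□□
■□□□■
■■■■■
step 3: □□□■■
□□■□□
■■□□■
□□□■■
step 4: ■■□■■
■□■□□
■■□□■
□□□■■
step 5: ■■□■■
■□■□■
■■□■□
□□□■□
step 6: ■■□■■
■□■□■
□■□■□
■■□■□
step 7: ■■□■■
■□■□■
□□□■□
□□■■□
step 8: ■■□■■
■■■□■
■■■■□
□■■■□
step 9: ■■■□□
■■■■■
■■■■□
□■■■□
step 10: ■■■□■
■■■□□
■■■■■
□■■■□
step 11: ■■■□■
■■□□□
■□□□■
□■□■□
step 12: ■■■□■
■■□□□
□□□□■
■□□■□
step 13: ■■■□■
■■□□□
□□□□□
■□□□■
step 14: ■■■□■
■■■□□
□■■■□
■□■□■
step 15: ■■■□■
■■□□□
□□□□□
■□□□■
step 16: ■■■■■
■■■■■
□□□■□
■□□□■
step 17: ■■□■■
■□□□■
□□■■□
■□□□■
step 18: ■■□■□
■□□■□
□□■■■
■□□□■
step 19: ■■□■□
■□□■□
■□■■■
□■□□■
step 20: □■□■□
□■□■□
□□■■■
□■□□■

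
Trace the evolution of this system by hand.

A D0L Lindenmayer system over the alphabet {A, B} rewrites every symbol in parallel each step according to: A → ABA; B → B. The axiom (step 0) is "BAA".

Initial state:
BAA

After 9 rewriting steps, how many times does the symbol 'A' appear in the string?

1024

[0] BAA
[1] BABAABA
[2] BABABABAABABABA
[3] BABABABABABABABAABABABABABABABA
[4] BABABABABABABABABABABABABABABABAABABABABABABABABABABABABABABABA
[5] BABABABABABABABABABABABABABABABABABABABABABABABABABABABABA…BABABABABABABABABABABABABABABABABABABABABABABABABABABABABA  (len 127)
[6] BABABABABABABABABABABABABABABABABABABABABABABABABABABABABA…BABABABABABABABABABABABABABABABABABABABABABABABABABABABABA  (len 255)
[7] BABABABABABABABABABABABABABABABABABABABABABABABABABABABABA…BABABABABABABABABABABABABABABABABABABABABABABABABABABABABA  (len 511)
[8] BABABABABABABABABABABABABABABABABABABABABABABABABABABABABA…BABABABABABABABABABABABABABABABABABABABABABABABABABABABABA  (len 1023)
[9] BABABABABABABABABABABABABABABABABABABABABABABABABABABABABA…BABABABABABABABABABABABABABABABABABABABABABABABABABABABABA  (len 2047)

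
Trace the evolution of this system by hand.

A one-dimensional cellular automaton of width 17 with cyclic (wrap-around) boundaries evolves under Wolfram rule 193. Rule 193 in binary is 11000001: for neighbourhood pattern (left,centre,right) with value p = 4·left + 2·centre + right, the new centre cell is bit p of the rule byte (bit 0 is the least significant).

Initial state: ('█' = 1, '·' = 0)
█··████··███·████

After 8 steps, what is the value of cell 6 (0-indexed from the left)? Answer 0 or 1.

gen 0: █··████··███·████
gen 1: █···███···██··███
gen 2: █·█··██·█··█···██
gen 3: █·····█······█··█
gen 4: █·███···████·····
gen 5: ···██·█··███·███·
gen 6: ██··█·····██··██·
gen 7: ·█····███··█···█·
gen 8: ···██··██····█···

0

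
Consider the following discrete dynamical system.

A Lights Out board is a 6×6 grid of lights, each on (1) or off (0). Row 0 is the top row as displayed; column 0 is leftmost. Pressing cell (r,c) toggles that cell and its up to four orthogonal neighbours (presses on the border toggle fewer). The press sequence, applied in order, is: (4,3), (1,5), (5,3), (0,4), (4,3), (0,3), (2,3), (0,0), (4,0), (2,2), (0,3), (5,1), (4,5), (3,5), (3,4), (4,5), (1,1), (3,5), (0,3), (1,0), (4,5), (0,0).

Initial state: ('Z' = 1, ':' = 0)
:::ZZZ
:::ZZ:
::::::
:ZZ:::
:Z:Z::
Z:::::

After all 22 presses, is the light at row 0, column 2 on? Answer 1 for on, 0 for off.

t=0: :::ZZZ
:::ZZ:
::::::
:ZZ:::
:Z:Z::
Z:::::
t=1: :::ZZZ
:::ZZ:
::::::
:ZZZ::
:ZZ:Z:
Z::Z::
t=2: :::ZZ:
:::Z:Z
:::::Z
:ZZZ::
:ZZ:Z:
Z::Z::
t=3: :::ZZ:
:::Z:Z
:::::Z
:ZZZ::
:ZZZZ:
Z:Z:Z:
t=4: :::::Z
:::ZZZ
:::::Z
:ZZZ::
:ZZZZ:
Z:Z:Z:
t=5: :::::Z
:::ZZZ
:::::Z
:ZZ:::
:Z::::
Z:ZZZ:
t=6: ::ZZZZ
::::ZZ
:::::Z
:ZZ:::
:Z::::
Z:ZZZ:
t=7: ::ZZZZ
:::ZZZ
::ZZZZ
:ZZZ::
:Z::::
Z:ZZZ:
t=8: ZZZZZZ
Z::ZZZ
::ZZZZ
:ZZZ::
:Z::::
Z:ZZZ:
t=9: ZZZZZZ
Z::ZZZ
::ZZZZ
ZZZZ::
Z:::::
::ZZZ:
t=10: ZZZZZZ
Z:ZZZZ
:Z::ZZ
ZZ:Z::
Z:::::
::ZZZ:
t=11: ZZ:::Z
Z:Z:ZZ
:Z::ZZ
ZZ:Z::
Z:::::
::ZZZ:
t=12: ZZ:::Z
Z:Z:ZZ
:Z::ZZ
ZZ:Z::
ZZ::::
ZZ:ZZ:
t=13: ZZ:::Z
Z:Z:ZZ
:Z::ZZ
ZZ:Z:Z
ZZ::ZZ
ZZ:ZZZ
t=14: ZZ:::Z
Z:Z:ZZ
:Z::Z:
ZZ:ZZ:
ZZ::Z:
ZZ:ZZZ
t=15: ZZ:::Z
Z:Z:ZZ
:Z::::
ZZ:::Z
ZZ::::
ZZ:ZZZ
t=16: ZZ:::Z
Z:Z:ZZ
:Z::::
ZZ::::
ZZ::ZZ
ZZ:ZZ:
t=17: Z::::Z
:Z::ZZ
::::::
ZZ::::
ZZ::ZZ
ZZ:ZZ:
t=18: Z::::Z
:Z::ZZ
:::::Z
ZZ::ZZ
ZZ::Z:
ZZ:ZZ:
t=19: Z:ZZZZ
:Z:ZZZ
:::::Z
ZZ::ZZ
ZZ::Z:
ZZ:ZZ:
t=20: ::ZZZZ
Z::ZZZ
Z::::Z
ZZ::ZZ
ZZ::Z:
ZZ:ZZ:
t=21: ::ZZZZ
Z::ZZZ
Z::::Z
ZZ::Z:
ZZ:::Z
ZZ:ZZZ
t=22: ZZZZZZ
:::ZZZ
Z::::Z
ZZ::Z:
ZZ:::Z
ZZ:ZZZ

1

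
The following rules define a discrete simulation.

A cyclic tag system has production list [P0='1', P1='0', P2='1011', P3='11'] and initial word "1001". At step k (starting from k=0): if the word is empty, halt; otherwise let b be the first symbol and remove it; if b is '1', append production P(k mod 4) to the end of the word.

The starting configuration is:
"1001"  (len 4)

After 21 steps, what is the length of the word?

10

t=0: "1001"  (len 4)
t=1: "0011"  (len 4)
t=2: "011"  (len 3)
t=3: "11"  (len 2)
t=4: "111"  (len 3)
t=5: "111"  (len 3)
t=6: "110"  (len 3)
t=7: "101011"  (len 6)
t=8: "0101111"  (len 7)
t=9: "101111"  (len 6)
t=10: "011110"  (len 6)
t=11: "11110"  (len 5)
t=12: "111011"  (len 6)
t=13: "110111"  (len 6)
t=14: "101110"  (len 6)
t=15: "011101011"  (len 9)
t=16: "11101011"  (len 8)
t=17: "11010111"  (len 8)
t=18: "10101110"  (len 8)
t=19: "01011101011"  (len 11)
t=20: "1011101011"  (len 10)
t=21: "0111010111"  (len 10)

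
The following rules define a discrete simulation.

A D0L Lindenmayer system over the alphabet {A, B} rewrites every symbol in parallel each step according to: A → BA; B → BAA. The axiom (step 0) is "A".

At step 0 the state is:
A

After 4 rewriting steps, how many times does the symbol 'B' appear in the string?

12

[0] A
[1] BA
[2] BAABA
[3] BAABABABAABA
[4] BAABABABAABABAABABAABABABAABA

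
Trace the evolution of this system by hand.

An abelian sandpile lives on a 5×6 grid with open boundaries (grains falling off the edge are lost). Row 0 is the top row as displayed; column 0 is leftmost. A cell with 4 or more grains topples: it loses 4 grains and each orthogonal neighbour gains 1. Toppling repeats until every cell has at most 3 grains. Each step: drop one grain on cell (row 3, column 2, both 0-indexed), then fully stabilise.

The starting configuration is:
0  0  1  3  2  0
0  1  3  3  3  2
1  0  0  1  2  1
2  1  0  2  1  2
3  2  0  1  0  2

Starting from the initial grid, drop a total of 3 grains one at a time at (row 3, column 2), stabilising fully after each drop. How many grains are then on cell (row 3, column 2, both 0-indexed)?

gen 0: 0  0  1  3  2  0
0  1  3  3  3  2
1  0  0  1  2  1
2  1  0  2  1  2
3  2  0  1  0  2
gen 1: 0  0  1  3  2  0
0  1  3  3  3  2
1  0  0  1  2  1
2  1  1  2  1  2
3  2  0  1  0  2
gen 2: 0  0  1  3  2  0
0  1  3  3  3  2
1  0  0  1  2  1
2  1  2  2  1  2
3  2  0  1  0  2
gen 3: 0  0  1  3  2  0
0  1  3  3  3  2
1  0  0  1  2  1
2  1  3  2  1  2
3  2  0  1  0  2

3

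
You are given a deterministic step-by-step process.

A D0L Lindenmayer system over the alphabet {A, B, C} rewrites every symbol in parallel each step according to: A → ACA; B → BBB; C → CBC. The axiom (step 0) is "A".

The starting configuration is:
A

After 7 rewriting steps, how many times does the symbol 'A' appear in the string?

k=0  A
k=1  ACA
k=2  ACACBCACA
k=3  ACACBCACACBCBBBCBCACACBCACA
k=4  ACACBCACACBCBBBCBCACACBCACACBCBBBCBCBBBBBBBBBCBCBBBCBCACACBCACACBCBBBCBCACACBCACA
k=5  ACACBCACACBCBBBCBCACACBCACACBCBBBCBCBBBBBBBBBCBCBBBCBCACAC…CACACBCBBBCBCBBBBBBBBBCBCBBBCBCACACBCACACBCBBBCBCACACBCACA  (len 243)
k=6  ACACBCACACBCBBBCBCACACBCACACBCBBBCBCBBBBBBBBBCBCBBBCBCACAC…CACACBCBBBCBCBBBBBBBBBCBCBBBCBCACACBCACACBCBBBCBCACACBCACA  (len 729)
k=7  ACACBCACACBCBBBCBCACACBCACACBCBBBCBCBBBBBBBBBCBCBBBCBCACAC…CACACBCBBBCBCBBBBBBBBBCBCBBBCBCACACBCACACBCBBBCBCACACBCACA  (len 2187)

128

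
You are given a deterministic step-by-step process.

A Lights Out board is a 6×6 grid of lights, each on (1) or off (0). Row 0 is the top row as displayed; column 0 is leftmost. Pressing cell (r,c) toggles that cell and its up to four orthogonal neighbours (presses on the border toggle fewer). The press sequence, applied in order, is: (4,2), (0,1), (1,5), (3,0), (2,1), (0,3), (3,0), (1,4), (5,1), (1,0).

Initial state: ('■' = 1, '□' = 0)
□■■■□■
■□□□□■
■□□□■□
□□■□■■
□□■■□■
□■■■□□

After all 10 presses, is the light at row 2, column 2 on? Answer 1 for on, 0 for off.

k=0  □■■■□■
■□□□□■
■□□□■□
□□■□■■
□□■■□■
□■■■□□
k=1  □■■■□■
■□□□□■
■□□□■□
□□□□■■
□■□□□■
□■□■□□
k=2  ■□□■□■
■■□□□■
■□□□■□
□□□□■■
□■□□□■
□■□■□□
k=3  ■□□■□□
■■□□■□
■□□□■■
□□□□■■
□■□□□■
□■□■□□
k=4  ■□□■□□
■■□□■□
□□□□■■
■■□□■■
■■□□□■
□■□■□□
k=5  ■□□■□□
■□□□■□
■■■□■■
■□□□■■
■■□□□■
□■□■□□
k=6  ■□■□■□
■□□■■□
■■■□■■
■□□□■■
■■□□□■
□■□■□□
k=7  ■□■□■□
■□□■■□
□■■□■■
□■□□■■
□■□□□■
□■□■□□
k=8  ■□■□□□
■□□□□■
□■■□□■
□■□□■■
□■□□□■
□■□■□□
k=9  ■□■□□□
■□□□□■
□■■□□■
□■□□■■
□□□□□■
■□■■□□
k=10  □□■□□□
□■□□□■
■■■□□■
□■□□■■
□□□□□■
■□■■□□

1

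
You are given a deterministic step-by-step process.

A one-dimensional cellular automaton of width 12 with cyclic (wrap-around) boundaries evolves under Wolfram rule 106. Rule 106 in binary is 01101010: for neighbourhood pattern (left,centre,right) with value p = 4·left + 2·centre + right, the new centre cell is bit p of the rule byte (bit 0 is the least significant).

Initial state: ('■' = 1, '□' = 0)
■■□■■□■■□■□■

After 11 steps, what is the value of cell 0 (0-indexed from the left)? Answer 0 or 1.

1

0) ■■□■■□■■□■□■
1) □■■■■■■■■□■■
2) ■■□□□□□□■■■■
3) □■□□□□□■■□□□
4) ■□□□□□■■■□□□
5) □□□□□■■□■□□■
6) □□□□■■■■□□■□
7) □□□■■□□■□■□□
8) □□■■■□■□■□□□
9) □■■□■■□■□□□□
10) ■■■■■■■□□□□□
11) ■□□□□□■□□□□■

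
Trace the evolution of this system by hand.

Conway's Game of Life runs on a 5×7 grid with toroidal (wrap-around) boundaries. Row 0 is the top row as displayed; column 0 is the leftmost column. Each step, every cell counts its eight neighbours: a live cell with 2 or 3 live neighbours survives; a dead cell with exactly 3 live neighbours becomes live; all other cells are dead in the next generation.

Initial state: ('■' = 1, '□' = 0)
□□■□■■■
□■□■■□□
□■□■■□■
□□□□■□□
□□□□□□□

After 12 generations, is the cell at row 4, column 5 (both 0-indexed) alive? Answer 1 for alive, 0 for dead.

1

k=0  □□■□■■■
□■□■■□□
□■□■■□■
□□□□■□□
□□□□□□□
k=1  □□■□■■□
□■□□□□■
■□□□□□□
□□□■■■□
□□□■■□□
k=2  □□■□■■□
■■□□□■■
■□□□■■■
□□□■□■□
□□■□□□□
k=3  ■□■■■■□
□■□■□□□
□■□□□□□
□□□■□■□
□□■□□■□
k=4  □□□□□■■
■■□■□□□
□□□□■□□
□□■□■□□
□■■□□■□
k=5  □□□□■■■
■□□□■■■
□■■□■□□
□■■□■■□
□■■■■■■
k=6  □■■□□□□
■■□□□□□
□□■□□□□
□□□□□□■
□■□□□□□
k=7  □□■□□□□
■□□□□□□
■■□□□□□
□□□□□□□
■■■□□□□
k=8  ■□■□□□□
■□□□□□□
■■□□□□□
□□■□□□□
□■■□□□□
k=9  ■□■□□□□
■□□□□□■
■■□□□□□
■□■□□□□
□□■■□□□
k=10  ■□■■□□■
□□□□□□■
□□□□□□□
■□■■□□□
□□■■□□□
k=11  ■■■■□□■
■□□□□□■
□□□□□□□
□■■■□□□
■□□□■□■
k=12  □□■■□□□
□□■□□□■
■■■□□□□
■■■■□□□
□□□□■■■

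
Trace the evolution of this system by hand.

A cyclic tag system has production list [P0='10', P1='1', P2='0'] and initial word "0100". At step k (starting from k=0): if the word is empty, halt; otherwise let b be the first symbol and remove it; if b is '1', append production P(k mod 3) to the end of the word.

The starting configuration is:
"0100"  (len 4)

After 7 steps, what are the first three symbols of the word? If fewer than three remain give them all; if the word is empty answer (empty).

(empty)

[0] "0100"  (len 4)
[1] "100"  (len 3)
[2] "001"  (len 3)
[3] "01"  (len 2)
[4] "1"  (len 1)
[5] "1"  (len 1)
[6] "0"  (len 1)
[7] (halted — word empty)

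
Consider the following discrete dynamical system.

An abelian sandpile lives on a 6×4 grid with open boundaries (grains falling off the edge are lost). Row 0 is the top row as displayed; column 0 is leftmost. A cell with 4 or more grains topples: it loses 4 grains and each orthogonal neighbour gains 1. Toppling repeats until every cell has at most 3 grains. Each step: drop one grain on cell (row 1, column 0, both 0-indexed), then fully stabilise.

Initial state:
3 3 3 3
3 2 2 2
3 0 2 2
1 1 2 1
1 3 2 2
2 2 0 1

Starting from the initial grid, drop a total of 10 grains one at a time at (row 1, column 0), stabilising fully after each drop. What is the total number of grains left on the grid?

0) 3 3 3 3
3 2 2 2
3 0 2 2
1 1 2 1
1 3 2 2
2 2 0 1
1) 1 2 2 1
3 1 1 0
0 2 3 3
2 1 2 1
1 3 2 2
2 2 0 1
2) 2 2 2 1
0 2 1 0
1 2 3 3
2 1 2 1
1 3 2 2
2 2 0 1
3) 2 2 2 1
1 2 1 0
1 2 3 3
2 1 2 1
1 3 2 2
2 2 0 1
4) 2 2 2 1
2 2 1 0
1 2 3 3
2 1 2 1
1 3 2 2
2 2 0 1
5) 2 2 2 1
3 2 1 0
1 2 3 3
2 1 2 1
1 3 2 2
2 2 0 1
6) 3 2 2 1
0 3 1 0
2 2 3 3
2 1 2 1
1 3 2 2
2 2 0 1
7) 3 2 2 1
1 3 1 0
2 2 3 3
2 1 2 1
1 3 2 2
2 2 0 1
8) 3 2 2 1
2 3 1 0
2 2 3 3
2 1 2 1
1 3 2 2
2 2 0 1
9) 3 2 2 1
3 3 1 0
2 2 3 3
2 1 2 1
1 3 2 2
2 2 0 1
10) 1 0 3 1
2 1 2 0
3 3 3 3
2 1 2 1
1 3 2 2
2 2 0 1

41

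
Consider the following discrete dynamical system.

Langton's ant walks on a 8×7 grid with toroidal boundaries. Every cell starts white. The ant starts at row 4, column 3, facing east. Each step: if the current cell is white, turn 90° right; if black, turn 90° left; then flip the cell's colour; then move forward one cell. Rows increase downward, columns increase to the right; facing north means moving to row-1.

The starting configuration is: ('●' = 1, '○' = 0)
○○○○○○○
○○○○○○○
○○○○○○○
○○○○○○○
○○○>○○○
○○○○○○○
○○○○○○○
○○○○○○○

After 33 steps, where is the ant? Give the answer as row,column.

3,1

step 0: ○○○○○○○
○○○○○○○
○○○○○○○
○○○○○○○
○○○>○○○
○○○○○○○
○○○○○○○
○○○○○○○
step 1: ○○○○○○○
○○○○○○○
○○○○○○○
○○○○○○○
○○○●○○○
○○○v○○○
○○○○○○○
○○○○○○○
step 2: ○○○○○○○
○○○○○○○
○○○○○○○
○○○○○○○
○○○●○○○
○○<●○○○
○○○○○○○
○○○○○○○
step 3: ○○○○○○○
○○○○○○○
○○○○○○○
○○○○○○○
○○^●○○○
○○●●○○○
○○○○○○○
○○○○○○○
step 4: ○○○○○○○
○○○○○○○
○○○○○○○
○○○○○○○
○○●>○○○
○○●●○○○
○○○○○○○
○○○○○○○
step 5: ○○○○○○○
○○○○○○○
○○○○○○○
○○○^○○○
○○●○○○○
○○●●○○○
○○○○○○○
○○○○○○○
step 6: ○○○○○○○
○○○○○○○
○○○○○○○
○○○●>○○
○○●○○○○
○○●●○○○
○○○○○○○
○○○○○○○
step 7: ○○○○○○○
○○○○○○○
○○○○○○○
○○○●●○○
○○●○v○○
○○●●○○○
○○○○○○○
○○○○○○○
step 8: ○○○○○○○
○○○○○○○
○○○○○○○
○○○●●○○
○○●<●○○
○○●●○○○
○○○○○○○
○○○○○○○
step 9: ○○○○○○○
○○○○○○○
○○○○○○○
○○○^●○○
○○●●●○○
○○●●○○○
○○○○○○○
○○○○○○○
step 10: ○○○○○○○
○○○○○○○
○○○○○○○
○○<○●○○
○○●●●○○
○○●●○○○
○○○○○○○
○○○○○○○
step 11: ○○○○○○○
○○○○○○○
○○^○○○○
○○●○●○○
○○●●●○○
○○●●○○○
○○○○○○○
○○○○○○○
step 12: ○○○○○○○
○○○○○○○
○○●>○○○
○○●○●○○
○○●●●○○
○○●●○○○
○○○○○○○
○○○○○○○
step 13: ○○○○○○○
○○○○○○○
○○●●○○○
○○●v●○○
○○●●●○○
○○●●○○○
○○○○○○○
○○○○○○○
step 14: ○○○○○○○
○○○○○○○
○○●●○○○
○○<●●○○
○○●●●○○
○○●●○○○
○○○○○○○
○○○○○○○
step 15: ○○○○○○○
○○○○○○○
○○●●○○○
○○○●●○○
○○v●●○○
○○●●○○○
○○○○○○○
○○○○○○○
step 16: ○○○○○○○
○○○○○○○
○○●●○○○
○○○●●○○
○○○>●○○
○○●●○○○
○○○○○○○
○○○○○○○
step 17: ○○○○○○○
○○○○○○○
○○●●○○○
○○○^●○○
○○○○●○○
○○●●○○○
○○○○○○○
○○○○○○○
step 18: ○○○○○○○
○○○○○○○
○○●●○○○
○○<○●○○
○○○○●○○
○○●●○○○
○○○○○○○
○○○○○○○
step 19: ○○○○○○○
○○○○○○○
○○^●○○○
○○●○●○○
○○○○●○○
○○●●○○○
○○○○○○○
○○○○○○○
step 20: ○○○○○○○
○○○○○○○
○<○●○○○
○○●○●○○
○○○○●○○
○○●●○○○
○○○○○○○
○○○○○○○
step 21: ○○○○○○○
○^○○○○○
○●○●○○○
○○●○●○○
○○○○●○○
○○●●○○○
○○○○○○○
○○○○○○○
step 22: ○○○○○○○
○●>○○○○
○●○●○○○
○○●○●○○
○○○○●○○
○○●●○○○
○○○○○○○
○○○○○○○
step 23: ○○○○○○○
○●●○○○○
○●v●○○○
○○●○●○○
○○○○●○○
○○●●○○○
○○○○○○○
○○○○○○○
step 24: ○○○○○○○
○●●○○○○
○<●●○○○
○○●○●○○
○○○○●○○
○○●●○○○
○○○○○○○
○○○○○○○
step 25: ○○○○○○○
○●●○○○○
○○●●○○○
○v●○●○○
○○○○●○○
○○●●○○○
○○○○○○○
○○○○○○○
step 26: ○○○○○○○
○●●○○○○
○○●●○○○
<●●○●○○
○○○○●○○
○○●●○○○
○○○○○○○
○○○○○○○
step 27: ○○○○○○○
○●●○○○○
^○●●○○○
●●●○●○○
○○○○●○○
○○●●○○○
○○○○○○○
○○○○○○○
step 28: ○○○○○○○
○●●○○○○
●>●●○○○
●●●○●○○
○○○○●○○
○○●●○○○
○○○○○○○
○○○○○○○
step 29: ○○○○○○○
○●●○○○○
●●●●○○○
●v●○●○○
○○○○●○○
○○●●○○○
○○○○○○○
○○○○○○○
step 30: ○○○○○○○
○●●○○○○
●●●●○○○
●○>○●○○
○○○○●○○
○○●●○○○
○○○○○○○
○○○○○○○
step 31: ○○○○○○○
○●●○○○○
●●^●○○○
●○○○●○○
○○○○●○○
○○●●○○○
○○○○○○○
○○○○○○○
step 32: ○○○○○○○
○●●○○○○
●<○●○○○
●○○○●○○
○○○○●○○
○○●●○○○
○○○○○○○
○○○○○○○
step 33: ○○○○○○○
○●●○○○○
●○○●○○○
●v○○●○○
○○○○●○○
○○●●○○○
○○○○○○○
○○○○○○○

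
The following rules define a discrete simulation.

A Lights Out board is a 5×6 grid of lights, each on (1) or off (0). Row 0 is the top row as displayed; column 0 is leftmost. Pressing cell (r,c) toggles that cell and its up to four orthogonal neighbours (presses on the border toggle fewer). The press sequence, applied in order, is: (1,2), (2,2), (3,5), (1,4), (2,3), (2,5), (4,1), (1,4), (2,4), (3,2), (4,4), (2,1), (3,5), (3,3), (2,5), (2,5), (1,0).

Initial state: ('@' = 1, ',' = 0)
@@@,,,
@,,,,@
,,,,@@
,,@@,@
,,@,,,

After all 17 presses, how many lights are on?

12

k=0  @@@,,,
@,,,,@
,,,,@@
,,@@,@
,,@,,,
k=1  @@,,,,
@@@@,@
,,@,@@
,,@@,@
,,@,,,
k=2  @@,,,,
@@,@,@
,@,@@@
,,,@,@
,,@,,,
k=3  @@,,,,
@@,@,@
,@,@@,
,,,@@,
,,@,,@
k=4  @@,,@,
@@,,@,
,@,@,,
,,,@@,
,,@,,@
k=5  @@,,@,
@@,@@,
,@@,@,
,,,,@,
,,@,,@
k=6  @@,,@,
@@,@@@
,@@,,@
,,,,@@
,,@,,@
k=7  @@,,@,
@@,@@@
,@@,,@
,@,,@@
@@,,,@
k=8  @@,,,,
@@,,,,
,@@,@@
,@,,@@
@@,,,@
k=9  @@,,,,
@@,,@,
,@@@,,
,@,,,@
@@,,,@
k=10  @@,,,,
@@,,@,
,@,@,,
,,@@,@
@@@,,@
k=11  @@,,,,
@@,,@,
,@,@,,
,,@@@@
@@@@@,
k=12  @@,,,,
@,,,@,
@,@@,,
,@@@@@
@@@@@,
k=13  @@,,,,
@,,,@,
@,@@,@
,@@@,,
@@@@@@
k=14  @@,,,,
@,,,@,
@,@,,@
,@,,@,
@@@,@@
k=15  @@,,,,
@,,,@@
@,@,@,
,@,,@@
@@@,@@
k=16  @@,,,,
@,,,@,
@,@,,@
,@,,@,
@@@,@@
k=17  ,@,,,,
,@,,@,
,,@,,@
,@,,@,
@@@,@@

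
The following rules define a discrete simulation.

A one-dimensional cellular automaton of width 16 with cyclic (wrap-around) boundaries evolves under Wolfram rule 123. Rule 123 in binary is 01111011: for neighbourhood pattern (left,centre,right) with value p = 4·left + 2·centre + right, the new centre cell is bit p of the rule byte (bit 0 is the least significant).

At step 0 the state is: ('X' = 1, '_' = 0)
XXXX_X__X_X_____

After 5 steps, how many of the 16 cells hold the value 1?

gen 0: XXXX_X__X_X_____
gen 1: X__XX_XX_X_XXXXX
gen 2: XXXXXXXXX_XX____
gen 3: X_______XXXXXXXX
gen 4: XXXXXXXXX_______
gen 5: X_______XXXXXXXX

9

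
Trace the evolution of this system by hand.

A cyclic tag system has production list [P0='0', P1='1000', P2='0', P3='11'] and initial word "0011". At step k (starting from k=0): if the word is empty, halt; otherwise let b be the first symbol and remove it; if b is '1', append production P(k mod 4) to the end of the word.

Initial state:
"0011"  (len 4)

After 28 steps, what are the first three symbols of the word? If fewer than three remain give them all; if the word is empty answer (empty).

00

gen 0: "0011"  (len 4)
gen 1: "011"  (len 3)
gen 2: "11"  (len 2)
gen 3: "10"  (len 2)
gen 4: "011"  (len 3)
gen 5: "11"  (len 2)
gen 6: "11000"  (len 5)
gen 7: "10000"  (len 5)
gen 8: "000011"  (len 6)
gen 9: "00011"  (len 5)
gen 10: "0011"  (len 4)
gen 11: "011"  (len 3)
gen 12: "11"  (len 2)
gen 13: "10"  (len 2)
gen 14: "01000"  (len 5)
gen 15: "1000"  (len 4)
gen 16: "00011"  (len 5)
gen 17: "0011"  (len 4)
gen 18: "011"  (len 3)
gen 19: "11"  (len 2)
gen 20: "111"  (len 3)
gen 21: "110"  (len 3)
gen 22: "101000"  (len 6)
gen 23: "010000"  (len 6)
gen 24: "10000"  (len 5)
gen 25: "00000"  (len 5)
gen 26: "0000"  (len 4)
gen 27: "000"  (len 3)
gen 28: "00"  (len 2)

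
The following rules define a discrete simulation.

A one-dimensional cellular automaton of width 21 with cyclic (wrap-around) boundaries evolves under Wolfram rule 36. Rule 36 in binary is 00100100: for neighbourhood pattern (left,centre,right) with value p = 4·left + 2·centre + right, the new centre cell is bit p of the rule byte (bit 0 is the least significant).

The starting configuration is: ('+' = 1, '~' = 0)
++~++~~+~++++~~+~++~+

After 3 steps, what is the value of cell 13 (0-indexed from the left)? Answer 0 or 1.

0

t=0: ++~++~~+~++++~~+~++~+
t=1: ~~+~~~~++~~~~~~++~~+~
t=2: ~~+~~~~~~~~~~~~~~~~+~
t=3: ~~+~~~~~~~~~~~~~~~~+~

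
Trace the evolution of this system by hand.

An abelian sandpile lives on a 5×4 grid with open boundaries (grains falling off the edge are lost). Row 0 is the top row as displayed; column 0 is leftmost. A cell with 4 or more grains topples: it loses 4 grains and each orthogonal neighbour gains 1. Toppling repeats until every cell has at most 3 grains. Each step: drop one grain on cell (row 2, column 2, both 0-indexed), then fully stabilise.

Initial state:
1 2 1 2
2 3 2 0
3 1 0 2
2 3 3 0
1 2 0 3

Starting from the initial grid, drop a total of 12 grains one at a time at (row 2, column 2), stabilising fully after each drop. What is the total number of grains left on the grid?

0) 1 2 1 2
2 3 2 0
3 1 0 2
2 3 3 0
1 2 0 3
1) 1 2 1 2
2 3 2 0
3 1 1 2
2 3 3 0
1 2 0 3
2) 1 2 1 2
2 3 2 0
3 1 2 2
2 3 3 0
1 2 0 3
3) 1 2 1 2
2 3 2 0
3 1 3 2
2 3 3 0
1 2 0 3
4) 1 2 1 2
2 3 3 0
3 3 1 3
3 0 1 1
1 3 1 3
5) 1 2 1 2
2 3 3 0
3 3 2 3
3 0 1 1
1 3 1 3
6) 1 2 1 2
2 3 3 0
3 3 3 3
3 0 1 1
1 3 1 3
7) 2 3 2 2
0 2 1 2
2 2 3 0
0 2 2 2
2 3 1 3
8) 2 3 2 2
0 2 2 2
2 3 0 1
0 2 3 2
2 3 1 3
9) 2 3 2 2
0 2 2 2
2 3 1 1
0 2 3 2
2 3 1 3
10) 2 3 2 2
0 2 2 2
2 3 2 1
0 2 3 2
2 3 1 3
11) 2 3 2 2
0 2 2 2
2 3 3 1
0 2 3 2
2 3 1 3
12) 2 3 2 2
0 3 3 2
3 1 2 2
1 1 1 3
3 0 3 3

40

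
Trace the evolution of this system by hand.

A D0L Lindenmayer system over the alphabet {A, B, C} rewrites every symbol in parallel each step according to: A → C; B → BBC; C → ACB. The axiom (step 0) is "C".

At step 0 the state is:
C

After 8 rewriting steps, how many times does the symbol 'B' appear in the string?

[0] C
[1] ACB
[2] CACBBBC
[3] ACBCACBBBCBBCBBCACB
[4] CACBBBCACBCACBBBCBBCBBCACBBBCBBCACBBBCBBCACBCACBBBC
[5] ACBCACBBBCBBCBBCACBCACBBBCACBCACBBBCBBCBBCACBBBCBBCACBBBCB…CBBCACBCACBBBCBBCBBCACBBBCBBCACBCACBBBCACBCACBBBCBBCBBCACB  (len 139)
[6] CACBBBCACBCACBBBCBBCBBCACBBBCBBCACBBBCBBCACBCACBBBCACBCACB…CBBCACBCACBBBCACBCACBBBCBBCBBCACBBBCBBCACBBBCBBCACBCACBBBC  (len 379)
[7] ACBCACBBBCBBCBBCACBCACBBBCACBCACBBBCBBCBBCACBBBCBBCACBBBCB…CBBCACBCACBBBCBBCBBCACBBBCBBCACBCACBBBCACBCACBBBCBBCBBCACB  (len 1035)
[8] CACBBBCACBCACBBBCBBCBBCACBBBCBBCACBBBCBBCACBCACBBBCACBCACB…CBBCACBCACBBBCACBCACBBBCBBCBBCACBBBCBBCACBBBCBBCACBCACBBBC  (len 2827)

1413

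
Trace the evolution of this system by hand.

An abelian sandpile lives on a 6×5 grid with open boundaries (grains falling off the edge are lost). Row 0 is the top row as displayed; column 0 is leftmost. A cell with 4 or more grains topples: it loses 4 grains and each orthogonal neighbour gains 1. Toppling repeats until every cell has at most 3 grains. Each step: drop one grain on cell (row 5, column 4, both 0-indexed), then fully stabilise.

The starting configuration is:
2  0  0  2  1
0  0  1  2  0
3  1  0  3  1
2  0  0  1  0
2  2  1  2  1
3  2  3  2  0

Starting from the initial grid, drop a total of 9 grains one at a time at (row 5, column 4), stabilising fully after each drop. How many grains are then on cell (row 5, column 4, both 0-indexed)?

2

k=0  2  0  0  2  1
0  0  1  2  0
3  1  0  3  1
2  0  0  1  0
2  2  1  2  1
3  2  3  2  0
k=1  2  0  0  2  1
0  0  1  2  0
3  1  0  3  1
2  0  0  1  0
2  2  1  2  1
3  2  3  2  1
k=2  2  0  0  2  1
0  0  1  2  0
3  1  0  3  1
2  0  0  1  0
2  2  1  2  1
3  2  3  2  2
k=3  2  0  0  2  1
0  0  1  2  0
3  1  0  3  1
2  0  0  1  0
2  2  1  2  1
3  2  3  2  3
k=4  2  0  0  2  1
0  0  1  2  0
3  1  0  3  1
2  0  0  1  0
2  2  1  2  2
3  2  3  3  0
k=5  2  0  0  2  1
0  0  1  2  0
3  1  0  3  1
2  0  0  1  0
2  2  1  2  2
3  2  3  3  1
k=6  2  0  0  2  1
0  0  1  2  0
3  1  0  3  1
2  0  0  1  0
2  2  1  2  2
3  2  3  3  2
k=7  2  0  0  2  1
0  0  1  2  0
3  1  0  3  1
2  0  0  1  0
2  2  1  2  2
3  2  3  3  3
k=8  2  0  0  2  1
0  0  1  2  0
3  1  0  3  1
2  0  0  1  0
2  2  2  3  3
3  3  0  1  1
k=9  2  0  0  2  1
0  0  1  2  0
3  1  0  3  1
2  0  0  1  0
2  2  2  3  3
3  3  0  1  2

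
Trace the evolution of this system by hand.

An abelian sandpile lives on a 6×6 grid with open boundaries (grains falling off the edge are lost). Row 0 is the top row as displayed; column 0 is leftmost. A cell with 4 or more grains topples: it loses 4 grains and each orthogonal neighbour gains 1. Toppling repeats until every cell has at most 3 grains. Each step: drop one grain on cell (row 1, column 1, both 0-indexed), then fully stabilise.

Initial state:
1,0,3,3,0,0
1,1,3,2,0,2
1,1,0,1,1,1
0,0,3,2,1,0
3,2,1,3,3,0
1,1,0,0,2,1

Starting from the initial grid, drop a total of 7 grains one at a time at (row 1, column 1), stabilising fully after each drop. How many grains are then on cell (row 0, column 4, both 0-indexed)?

step 0: 1,0,3,3,0,0
1,1,3,2,0,2
1,1,0,1,1,1
0,0,3,2,1,0
3,2,1,3,3,0
1,1,0,0,2,1
step 1: 1,0,3,3,0,0
1,2,3,2,0,2
1,1,0,1,1,1
0,0,3,2,1,0
3,2,1,3,3,0
1,1,0,0,2,1
step 2: 1,0,3,3,0,0
1,3,3,2,0,2
1,1,0,1,1,1
0,0,3,2,1,0
3,2,1,3,3,0
1,1,0,0,2,1
step 3: 1,2,1,1,1,0
2,1,2,0,1,2
1,2,1,2,1,1
0,0,3,2,1,0
3,2,1,3,3,0
1,1,0,0,2,1
step 4: 1,2,1,1,1,0
2,2,2,0,1,2
1,2,1,2,1,1
0,0,3,2,1,0
3,2,1,3,3,0
1,1,0,0,2,1
step 5: 1,2,1,1,1,0
2,3,2,0,1,2
1,2,1,2,1,1
0,0,3,2,1,0
3,2,1,3,3,0
1,1,0,0,2,1
step 6: 1,3,1,1,1,0
3,0,3,0,1,2
1,3,1,2,1,1
0,0,3,2,1,0
3,2,1,3,3,0
1,1,0,0,2,1
step 7: 1,3,1,1,1,0
3,1,3,0,1,2
1,3,1,2,1,1
0,0,3,2,1,0
3,2,1,3,3,0
1,1,0,0,2,1

1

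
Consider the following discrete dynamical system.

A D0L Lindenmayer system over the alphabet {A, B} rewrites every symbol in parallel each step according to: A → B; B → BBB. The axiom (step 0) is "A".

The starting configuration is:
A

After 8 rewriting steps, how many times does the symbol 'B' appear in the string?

t=0: A
t=1: B
t=2: BBB
t=3: BBBBBBBBB
t=4: BBBBBBBBBBBBBBBBBBBBBBBBBBB
t=5: BBBBBBBBBBBBBBBBBBBBBBBBBBBBBBBBBBBBBBBBBBBBBBBBBBBBBBBBBBBBBBBBBBBBBBBBBBBBBBBBB
t=6: BBBBBBBBBBBBBBBBBBBBBBBBBBBBBBBBBBBBBBBBBBBBBBBBBBBBBBBBBB…BBBBBBBBBBBBBBBBBBBBBBBBBBBBBBBBBBBBBBBBBBBBBBBBBBBBBBBBBB  (len 243)
t=7: BBBBBBBBBBBBBBBBBBBBBBBBBBBBBBBBBBBBBBBBBBBBBBBBBBBBBBBBBB…BBBBBBBBBBBBBBBBBBBBBBBBBBBBBBBBBBBBBBBBBBBBBBBBBBBBBBBBBB  (len 729)
t=8: BBBBBBBBBBBBBBBBBBBBBBBBBBBBBBBBBBBBBBBBBBBBBBBBBBBBBBBBBB…BBBBBBBBBBBBBBBBBBBBBBBBBBBBBBBBBBBBBBBBBBBBBBBBBBBBBBBBBB  (len 2187)

2187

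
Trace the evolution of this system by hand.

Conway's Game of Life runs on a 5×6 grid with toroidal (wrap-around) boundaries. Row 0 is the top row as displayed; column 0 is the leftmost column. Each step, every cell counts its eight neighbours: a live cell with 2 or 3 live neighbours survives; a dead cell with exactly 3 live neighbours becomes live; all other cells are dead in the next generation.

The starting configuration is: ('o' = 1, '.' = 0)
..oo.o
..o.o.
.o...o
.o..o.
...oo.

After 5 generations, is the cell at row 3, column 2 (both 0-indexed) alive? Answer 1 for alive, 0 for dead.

1

t=0: ..oo.o
..o.o.
.o...o
.o..o.
...oo.
t=1: ..o..o
ooo.oo
oooooo
o.oooo
.....o
t=2: ..oo..
......
......
......
.oo...
t=3: .ooo..
......
......
......
.ooo..
t=4: .o.o..
..o...
......
..o...
.o.o..
t=5: .o.o..
..o...
......
..o...
.o.o..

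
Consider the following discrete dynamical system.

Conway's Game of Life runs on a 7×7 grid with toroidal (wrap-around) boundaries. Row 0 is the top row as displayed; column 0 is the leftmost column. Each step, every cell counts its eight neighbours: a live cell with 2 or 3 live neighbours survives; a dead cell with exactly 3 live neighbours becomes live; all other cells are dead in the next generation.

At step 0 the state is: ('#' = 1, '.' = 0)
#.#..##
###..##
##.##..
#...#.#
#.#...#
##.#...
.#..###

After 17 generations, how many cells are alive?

0) #.#..##
###..##
##.##..
#...#.#
#.#...#
##.#...
.#..###
1) ..##...
.......
...##..
..#.#..
..##.#.
...##..
...##..
2) ..###..
..#.#..
...##..
..#..#.
..#..#.
.....#.
.......
3) ..#.#..
..#..#.
..#.##.
..#..#.
....###
.......
...##..
4) ..#.##.
.##..#.
.##.###
.......
....###
...#...
...##..
5) .##..#.
#......
#######
#..#...
....##.
...#...
..#..#.
6) .##...#
.......
..####.
#......
...##..
...#.#.
.####..
7) ##.....
.#..##.
...##..
..#..#.
...##..
.....#.
##..##.
8) ..#....
######.
..##...
..#..#.
...###.
...#.##
##..##.
9) .......
....#..
.....##
..#..#.
..##...
#.##...
######.
10) .##..#.
.....#.
....###
..#####
....#..
#.....#
#...#.#
11) ##..##.
.......
.......
......#
#...#..
#.....#
.......
12) .......
.......
.......
.......
#....#.
#.....#
.#...#.
13) .......
.......
.......
.......
#......
##...#.
#.....#
14) .......
.......
.......
.......
##....#
.#.....
##....#
15) #......
.......
.......
#......
##.....
..#....
##.....
16) ##.....
.......
.......
##.....
##.....
..#....
##.....
17) ##.....
.......
.......
##.....
#.#....
..#....
#.#....

9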